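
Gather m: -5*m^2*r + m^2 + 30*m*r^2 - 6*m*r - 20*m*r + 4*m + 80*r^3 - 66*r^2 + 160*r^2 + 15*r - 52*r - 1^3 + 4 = m^2*(1 - 5*r) + m*(30*r^2 - 26*r + 4) + 80*r^3 + 94*r^2 - 37*r + 3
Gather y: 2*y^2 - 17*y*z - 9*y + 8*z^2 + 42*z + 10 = 2*y^2 + y*(-17*z - 9) + 8*z^2 + 42*z + 10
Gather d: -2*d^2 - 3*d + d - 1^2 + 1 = -2*d^2 - 2*d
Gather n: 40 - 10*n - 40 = -10*n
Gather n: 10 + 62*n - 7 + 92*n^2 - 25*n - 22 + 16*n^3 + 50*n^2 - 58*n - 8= 16*n^3 + 142*n^2 - 21*n - 27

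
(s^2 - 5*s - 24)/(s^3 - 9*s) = (s - 8)/(s*(s - 3))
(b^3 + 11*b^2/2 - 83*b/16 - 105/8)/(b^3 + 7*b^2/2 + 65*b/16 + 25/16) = (4*b^2 + 17*b - 42)/(4*b^2 + 9*b + 5)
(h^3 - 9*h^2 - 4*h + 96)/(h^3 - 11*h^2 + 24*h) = (h^2 - h - 12)/(h*(h - 3))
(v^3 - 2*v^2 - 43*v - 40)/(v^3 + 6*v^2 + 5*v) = (v - 8)/v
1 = 1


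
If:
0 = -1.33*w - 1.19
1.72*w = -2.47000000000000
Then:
No Solution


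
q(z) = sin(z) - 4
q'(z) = cos(z)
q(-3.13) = -4.01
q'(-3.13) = -1.00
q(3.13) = -3.99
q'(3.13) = -1.00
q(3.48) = -4.33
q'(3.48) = -0.94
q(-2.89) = -4.25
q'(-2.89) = -0.97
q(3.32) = -4.18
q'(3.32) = -0.98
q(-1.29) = -4.96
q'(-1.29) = 0.28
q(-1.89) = -4.95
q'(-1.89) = -0.31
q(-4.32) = -3.08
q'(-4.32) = -0.38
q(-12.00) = -3.46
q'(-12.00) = 0.84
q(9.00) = -3.59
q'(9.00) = -0.91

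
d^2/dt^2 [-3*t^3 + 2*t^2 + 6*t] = 4 - 18*t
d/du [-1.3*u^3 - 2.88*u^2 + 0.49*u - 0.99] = -3.9*u^2 - 5.76*u + 0.49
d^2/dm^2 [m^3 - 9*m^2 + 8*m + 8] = 6*m - 18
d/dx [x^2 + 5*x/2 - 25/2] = 2*x + 5/2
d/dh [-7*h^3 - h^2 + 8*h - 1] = -21*h^2 - 2*h + 8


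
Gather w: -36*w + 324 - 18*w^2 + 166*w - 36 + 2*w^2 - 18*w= -16*w^2 + 112*w + 288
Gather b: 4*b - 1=4*b - 1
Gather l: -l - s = -l - s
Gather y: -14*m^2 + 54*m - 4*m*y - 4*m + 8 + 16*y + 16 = -14*m^2 + 50*m + y*(16 - 4*m) + 24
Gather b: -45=-45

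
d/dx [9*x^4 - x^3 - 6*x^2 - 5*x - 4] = 36*x^3 - 3*x^2 - 12*x - 5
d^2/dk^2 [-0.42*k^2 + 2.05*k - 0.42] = -0.840000000000000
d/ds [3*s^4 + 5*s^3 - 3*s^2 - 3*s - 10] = 12*s^3 + 15*s^2 - 6*s - 3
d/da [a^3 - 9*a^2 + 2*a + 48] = 3*a^2 - 18*a + 2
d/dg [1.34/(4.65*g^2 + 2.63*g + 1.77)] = (-12.462*g - 3.5242)/(4.65*g^2 + 2.63*g + 1.77)^2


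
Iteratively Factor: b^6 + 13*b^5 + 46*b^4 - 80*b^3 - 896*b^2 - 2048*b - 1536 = (b + 4)*(b^5 + 9*b^4 + 10*b^3 - 120*b^2 - 416*b - 384) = (b + 2)*(b + 4)*(b^4 + 7*b^3 - 4*b^2 - 112*b - 192) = (b + 2)*(b + 4)^2*(b^3 + 3*b^2 - 16*b - 48) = (b + 2)*(b + 4)^3*(b^2 - b - 12) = (b + 2)*(b + 3)*(b + 4)^3*(b - 4)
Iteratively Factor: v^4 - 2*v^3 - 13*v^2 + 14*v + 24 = (v + 1)*(v^3 - 3*v^2 - 10*v + 24) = (v - 2)*(v + 1)*(v^2 - v - 12) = (v - 2)*(v + 1)*(v + 3)*(v - 4)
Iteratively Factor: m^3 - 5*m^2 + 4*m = (m - 1)*(m^2 - 4*m) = (m - 4)*(m - 1)*(m)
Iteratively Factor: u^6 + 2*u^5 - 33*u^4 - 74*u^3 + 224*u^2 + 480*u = (u + 4)*(u^5 - 2*u^4 - 25*u^3 + 26*u^2 + 120*u) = (u + 2)*(u + 4)*(u^4 - 4*u^3 - 17*u^2 + 60*u) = (u - 5)*(u + 2)*(u + 4)*(u^3 + u^2 - 12*u) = u*(u - 5)*(u + 2)*(u + 4)*(u^2 + u - 12) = u*(u - 5)*(u + 2)*(u + 4)^2*(u - 3)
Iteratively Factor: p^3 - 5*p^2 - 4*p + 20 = (p - 5)*(p^2 - 4) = (p - 5)*(p + 2)*(p - 2)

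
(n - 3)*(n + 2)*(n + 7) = n^3 + 6*n^2 - 13*n - 42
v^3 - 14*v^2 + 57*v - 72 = (v - 8)*(v - 3)^2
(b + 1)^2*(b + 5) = b^3 + 7*b^2 + 11*b + 5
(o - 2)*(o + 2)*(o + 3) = o^3 + 3*o^2 - 4*o - 12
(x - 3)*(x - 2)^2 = x^3 - 7*x^2 + 16*x - 12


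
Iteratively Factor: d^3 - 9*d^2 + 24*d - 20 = (d - 5)*(d^2 - 4*d + 4) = (d - 5)*(d - 2)*(d - 2)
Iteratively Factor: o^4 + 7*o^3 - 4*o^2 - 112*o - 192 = (o + 4)*(o^3 + 3*o^2 - 16*o - 48) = (o - 4)*(o + 4)*(o^2 + 7*o + 12) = (o - 4)*(o + 4)^2*(o + 3)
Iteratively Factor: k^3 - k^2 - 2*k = (k - 2)*(k^2 + k) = k*(k - 2)*(k + 1)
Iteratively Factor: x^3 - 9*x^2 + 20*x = (x - 4)*(x^2 - 5*x) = (x - 5)*(x - 4)*(x)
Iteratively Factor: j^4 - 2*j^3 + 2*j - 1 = (j - 1)*(j^3 - j^2 - j + 1) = (j - 1)^2*(j^2 - 1) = (j - 1)^2*(j + 1)*(j - 1)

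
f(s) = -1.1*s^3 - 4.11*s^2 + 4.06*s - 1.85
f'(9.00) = -337.22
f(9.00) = -1100.12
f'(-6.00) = -65.42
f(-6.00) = 63.43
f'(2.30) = -32.30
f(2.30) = -27.64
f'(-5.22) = -42.95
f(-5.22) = 21.43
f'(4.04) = -83.01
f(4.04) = -125.06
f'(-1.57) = 8.83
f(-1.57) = -14.10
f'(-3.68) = -10.38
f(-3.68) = -17.63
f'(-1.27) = 9.18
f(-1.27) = -11.38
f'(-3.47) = -7.15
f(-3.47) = -19.47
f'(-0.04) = 4.38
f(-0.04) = -2.02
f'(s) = -3.3*s^2 - 8.22*s + 4.06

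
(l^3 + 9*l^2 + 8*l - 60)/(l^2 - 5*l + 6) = (l^2 + 11*l + 30)/(l - 3)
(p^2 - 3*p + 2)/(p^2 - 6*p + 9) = (p^2 - 3*p + 2)/(p^2 - 6*p + 9)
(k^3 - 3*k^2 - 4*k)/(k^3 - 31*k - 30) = k*(k - 4)/(k^2 - k - 30)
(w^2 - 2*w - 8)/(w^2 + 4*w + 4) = (w - 4)/(w + 2)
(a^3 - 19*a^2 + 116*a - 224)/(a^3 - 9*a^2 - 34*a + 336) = (a - 4)/(a + 6)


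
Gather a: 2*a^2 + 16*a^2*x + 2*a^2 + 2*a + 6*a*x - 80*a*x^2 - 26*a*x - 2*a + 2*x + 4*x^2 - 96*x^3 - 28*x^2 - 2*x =a^2*(16*x + 4) + a*(-80*x^2 - 20*x) - 96*x^3 - 24*x^2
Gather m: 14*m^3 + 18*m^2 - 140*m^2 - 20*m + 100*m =14*m^3 - 122*m^2 + 80*m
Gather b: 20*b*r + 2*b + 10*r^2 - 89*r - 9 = b*(20*r + 2) + 10*r^2 - 89*r - 9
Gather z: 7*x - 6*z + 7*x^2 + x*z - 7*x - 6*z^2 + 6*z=7*x^2 + x*z - 6*z^2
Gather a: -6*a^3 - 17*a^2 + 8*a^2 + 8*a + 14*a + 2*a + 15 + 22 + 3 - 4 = -6*a^3 - 9*a^2 + 24*a + 36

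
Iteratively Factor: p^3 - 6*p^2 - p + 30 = (p - 3)*(p^2 - 3*p - 10) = (p - 5)*(p - 3)*(p + 2)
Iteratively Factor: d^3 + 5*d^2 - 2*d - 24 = (d + 3)*(d^2 + 2*d - 8) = (d + 3)*(d + 4)*(d - 2)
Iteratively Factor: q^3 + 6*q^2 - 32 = (q + 4)*(q^2 + 2*q - 8) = (q - 2)*(q + 4)*(q + 4)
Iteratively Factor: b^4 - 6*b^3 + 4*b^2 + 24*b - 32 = (b - 2)*(b^3 - 4*b^2 - 4*b + 16) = (b - 2)*(b + 2)*(b^2 - 6*b + 8) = (b - 4)*(b - 2)*(b + 2)*(b - 2)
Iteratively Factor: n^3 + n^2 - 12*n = (n)*(n^2 + n - 12) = n*(n + 4)*(n - 3)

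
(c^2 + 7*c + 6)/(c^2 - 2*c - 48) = (c + 1)/(c - 8)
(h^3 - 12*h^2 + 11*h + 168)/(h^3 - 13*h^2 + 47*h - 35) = (h^2 - 5*h - 24)/(h^2 - 6*h + 5)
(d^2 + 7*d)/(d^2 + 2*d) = (d + 7)/(d + 2)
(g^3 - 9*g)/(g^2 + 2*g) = (g^2 - 9)/(g + 2)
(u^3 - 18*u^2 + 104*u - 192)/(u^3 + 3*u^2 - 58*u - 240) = (u^2 - 10*u + 24)/(u^2 + 11*u + 30)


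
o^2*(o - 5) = o^3 - 5*o^2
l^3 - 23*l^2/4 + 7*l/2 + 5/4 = (l - 5)*(l - 1)*(l + 1/4)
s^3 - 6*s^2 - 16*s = s*(s - 8)*(s + 2)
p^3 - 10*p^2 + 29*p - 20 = (p - 5)*(p - 4)*(p - 1)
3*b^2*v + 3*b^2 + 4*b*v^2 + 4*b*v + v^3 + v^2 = (b + v)*(3*b + v)*(v + 1)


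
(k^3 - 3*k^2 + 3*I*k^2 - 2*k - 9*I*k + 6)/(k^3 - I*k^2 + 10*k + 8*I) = (k - 3)/(k - 4*I)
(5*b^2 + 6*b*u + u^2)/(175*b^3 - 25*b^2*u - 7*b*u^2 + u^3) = (b + u)/(35*b^2 - 12*b*u + u^2)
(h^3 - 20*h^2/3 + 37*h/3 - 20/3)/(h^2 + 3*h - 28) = (3*h^2 - 8*h + 5)/(3*(h + 7))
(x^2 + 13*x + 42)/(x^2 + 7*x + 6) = (x + 7)/(x + 1)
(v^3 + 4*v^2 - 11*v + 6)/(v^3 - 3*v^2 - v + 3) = (v^2 + 5*v - 6)/(v^2 - 2*v - 3)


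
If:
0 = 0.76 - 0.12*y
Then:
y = 6.33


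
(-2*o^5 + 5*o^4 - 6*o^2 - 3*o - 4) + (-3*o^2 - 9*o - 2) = -2*o^5 + 5*o^4 - 9*o^2 - 12*o - 6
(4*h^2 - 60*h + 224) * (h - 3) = 4*h^3 - 72*h^2 + 404*h - 672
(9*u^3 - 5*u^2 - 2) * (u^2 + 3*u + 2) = 9*u^5 + 22*u^4 + 3*u^3 - 12*u^2 - 6*u - 4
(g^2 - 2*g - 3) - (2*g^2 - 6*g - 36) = -g^2 + 4*g + 33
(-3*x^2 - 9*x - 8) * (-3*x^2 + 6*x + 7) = 9*x^4 + 9*x^3 - 51*x^2 - 111*x - 56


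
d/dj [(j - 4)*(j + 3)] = 2*j - 1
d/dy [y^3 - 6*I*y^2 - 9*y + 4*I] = 3*y^2 - 12*I*y - 9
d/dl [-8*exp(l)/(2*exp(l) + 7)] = -56*exp(l)/(2*exp(l) + 7)^2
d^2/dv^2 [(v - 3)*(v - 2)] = 2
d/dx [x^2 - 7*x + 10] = 2*x - 7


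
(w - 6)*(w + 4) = w^2 - 2*w - 24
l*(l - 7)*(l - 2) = l^3 - 9*l^2 + 14*l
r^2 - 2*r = r*(r - 2)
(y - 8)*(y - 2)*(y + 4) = y^3 - 6*y^2 - 24*y + 64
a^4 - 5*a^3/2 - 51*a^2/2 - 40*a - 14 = (a - 7)*(a + 1/2)*(a + 2)^2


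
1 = 1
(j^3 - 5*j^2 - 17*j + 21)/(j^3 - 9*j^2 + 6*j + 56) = (j^2 + 2*j - 3)/(j^2 - 2*j - 8)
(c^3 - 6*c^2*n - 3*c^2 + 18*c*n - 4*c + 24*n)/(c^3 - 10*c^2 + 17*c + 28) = (c - 6*n)/(c - 7)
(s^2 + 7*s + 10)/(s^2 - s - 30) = (s + 2)/(s - 6)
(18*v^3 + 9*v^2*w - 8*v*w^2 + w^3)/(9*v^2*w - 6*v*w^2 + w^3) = (6*v^2 + 5*v*w - w^2)/(w*(3*v - w))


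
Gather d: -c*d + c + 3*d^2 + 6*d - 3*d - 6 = c + 3*d^2 + d*(3 - c) - 6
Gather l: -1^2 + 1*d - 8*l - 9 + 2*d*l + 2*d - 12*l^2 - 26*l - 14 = 3*d - 12*l^2 + l*(2*d - 34) - 24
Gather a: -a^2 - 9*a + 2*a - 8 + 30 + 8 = -a^2 - 7*a + 30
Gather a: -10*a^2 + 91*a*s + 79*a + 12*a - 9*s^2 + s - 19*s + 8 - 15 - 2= -10*a^2 + a*(91*s + 91) - 9*s^2 - 18*s - 9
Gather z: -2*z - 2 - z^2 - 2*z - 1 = -z^2 - 4*z - 3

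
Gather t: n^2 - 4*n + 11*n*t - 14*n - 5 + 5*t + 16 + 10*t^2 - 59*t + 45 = n^2 - 18*n + 10*t^2 + t*(11*n - 54) + 56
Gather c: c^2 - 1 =c^2 - 1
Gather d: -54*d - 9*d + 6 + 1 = 7 - 63*d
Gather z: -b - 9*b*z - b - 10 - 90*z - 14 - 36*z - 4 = -2*b + z*(-9*b - 126) - 28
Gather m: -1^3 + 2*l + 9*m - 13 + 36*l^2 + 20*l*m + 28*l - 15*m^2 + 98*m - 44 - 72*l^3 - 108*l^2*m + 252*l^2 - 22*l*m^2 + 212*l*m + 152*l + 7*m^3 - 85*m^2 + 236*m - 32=-72*l^3 + 288*l^2 + 182*l + 7*m^3 + m^2*(-22*l - 100) + m*(-108*l^2 + 232*l + 343) - 90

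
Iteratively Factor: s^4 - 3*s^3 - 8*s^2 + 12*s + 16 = (s - 4)*(s^3 + s^2 - 4*s - 4) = (s - 4)*(s + 1)*(s^2 - 4) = (s - 4)*(s - 2)*(s + 1)*(s + 2)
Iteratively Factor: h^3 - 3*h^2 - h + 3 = (h - 1)*(h^2 - 2*h - 3) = (h - 3)*(h - 1)*(h + 1)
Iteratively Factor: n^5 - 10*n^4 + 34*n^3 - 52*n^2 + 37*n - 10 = (n - 1)*(n^4 - 9*n^3 + 25*n^2 - 27*n + 10) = (n - 2)*(n - 1)*(n^3 - 7*n^2 + 11*n - 5) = (n - 2)*(n - 1)^2*(n^2 - 6*n + 5) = (n - 2)*(n - 1)^3*(n - 5)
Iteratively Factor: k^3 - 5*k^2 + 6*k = (k - 2)*(k^2 - 3*k) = (k - 3)*(k - 2)*(k)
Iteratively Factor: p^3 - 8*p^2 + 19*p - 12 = (p - 3)*(p^2 - 5*p + 4) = (p - 4)*(p - 3)*(p - 1)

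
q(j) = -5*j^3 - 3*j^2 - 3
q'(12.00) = -2232.00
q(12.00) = -9075.00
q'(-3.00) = -117.00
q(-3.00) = 105.00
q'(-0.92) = -7.18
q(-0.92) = -1.65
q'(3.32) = -185.26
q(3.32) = -219.04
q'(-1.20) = -14.40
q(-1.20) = 1.32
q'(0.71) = -11.82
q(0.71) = -6.30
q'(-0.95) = -7.84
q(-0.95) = -1.42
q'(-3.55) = -167.74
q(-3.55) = 182.89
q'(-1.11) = -11.82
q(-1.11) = 0.14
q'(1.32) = -34.06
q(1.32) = -19.73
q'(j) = -15*j^2 - 6*j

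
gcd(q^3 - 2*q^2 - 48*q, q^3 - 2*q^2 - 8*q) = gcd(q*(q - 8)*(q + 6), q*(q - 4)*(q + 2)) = q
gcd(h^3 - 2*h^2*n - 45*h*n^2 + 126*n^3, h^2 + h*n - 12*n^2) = h - 3*n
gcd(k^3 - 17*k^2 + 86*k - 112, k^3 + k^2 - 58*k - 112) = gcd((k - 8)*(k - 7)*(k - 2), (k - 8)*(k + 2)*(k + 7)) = k - 8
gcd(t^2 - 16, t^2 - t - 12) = t - 4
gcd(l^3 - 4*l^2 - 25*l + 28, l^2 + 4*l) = l + 4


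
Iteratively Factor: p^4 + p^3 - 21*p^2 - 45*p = (p + 3)*(p^3 - 2*p^2 - 15*p) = (p - 5)*(p + 3)*(p^2 + 3*p) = (p - 5)*(p + 3)^2*(p)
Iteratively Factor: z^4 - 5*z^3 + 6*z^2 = (z - 3)*(z^3 - 2*z^2) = z*(z - 3)*(z^2 - 2*z) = z*(z - 3)*(z - 2)*(z)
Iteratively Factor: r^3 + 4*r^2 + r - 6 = (r + 3)*(r^2 + r - 2) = (r + 2)*(r + 3)*(r - 1)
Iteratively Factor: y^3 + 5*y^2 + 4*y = (y)*(y^2 + 5*y + 4) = y*(y + 4)*(y + 1)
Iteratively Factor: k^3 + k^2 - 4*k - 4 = (k + 2)*(k^2 - k - 2) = (k + 1)*(k + 2)*(k - 2)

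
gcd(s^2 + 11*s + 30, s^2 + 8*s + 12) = s + 6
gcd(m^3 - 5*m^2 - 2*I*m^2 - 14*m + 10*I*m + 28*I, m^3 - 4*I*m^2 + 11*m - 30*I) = m - 2*I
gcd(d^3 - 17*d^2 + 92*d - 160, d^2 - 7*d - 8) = d - 8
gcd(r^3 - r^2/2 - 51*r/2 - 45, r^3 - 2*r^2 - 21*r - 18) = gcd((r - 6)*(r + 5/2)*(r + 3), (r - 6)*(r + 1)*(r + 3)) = r^2 - 3*r - 18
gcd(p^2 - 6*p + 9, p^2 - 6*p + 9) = p^2 - 6*p + 9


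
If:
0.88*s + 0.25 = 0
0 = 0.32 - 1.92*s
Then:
No Solution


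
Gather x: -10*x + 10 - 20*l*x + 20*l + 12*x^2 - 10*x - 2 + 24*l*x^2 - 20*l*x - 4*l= 16*l + x^2*(24*l + 12) + x*(-40*l - 20) + 8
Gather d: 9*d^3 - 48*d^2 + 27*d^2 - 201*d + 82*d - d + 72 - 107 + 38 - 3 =9*d^3 - 21*d^2 - 120*d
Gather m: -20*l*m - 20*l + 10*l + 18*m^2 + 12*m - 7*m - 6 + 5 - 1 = -10*l + 18*m^2 + m*(5 - 20*l) - 2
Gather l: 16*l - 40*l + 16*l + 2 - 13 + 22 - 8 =3 - 8*l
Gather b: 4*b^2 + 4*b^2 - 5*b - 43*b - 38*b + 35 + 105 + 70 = 8*b^2 - 86*b + 210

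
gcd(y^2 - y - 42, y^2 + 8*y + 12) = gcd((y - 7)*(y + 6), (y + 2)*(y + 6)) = y + 6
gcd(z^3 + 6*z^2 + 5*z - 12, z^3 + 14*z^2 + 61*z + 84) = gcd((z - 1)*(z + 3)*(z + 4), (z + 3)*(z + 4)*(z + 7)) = z^2 + 7*z + 12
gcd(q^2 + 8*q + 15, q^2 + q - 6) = q + 3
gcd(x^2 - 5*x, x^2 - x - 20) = x - 5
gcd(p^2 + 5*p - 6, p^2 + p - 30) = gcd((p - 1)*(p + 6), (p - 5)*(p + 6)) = p + 6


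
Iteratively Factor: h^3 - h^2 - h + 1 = (h - 1)*(h^2 - 1) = (h - 1)*(h + 1)*(h - 1)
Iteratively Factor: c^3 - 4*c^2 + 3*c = (c - 3)*(c^2 - c) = c*(c - 3)*(c - 1)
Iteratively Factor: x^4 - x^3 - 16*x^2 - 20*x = (x - 5)*(x^3 + 4*x^2 + 4*x) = (x - 5)*(x + 2)*(x^2 + 2*x) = x*(x - 5)*(x + 2)*(x + 2)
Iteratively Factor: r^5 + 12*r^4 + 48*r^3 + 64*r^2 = (r + 4)*(r^4 + 8*r^3 + 16*r^2) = r*(r + 4)*(r^3 + 8*r^2 + 16*r) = r^2*(r + 4)*(r^2 + 8*r + 16) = r^2*(r + 4)^2*(r + 4)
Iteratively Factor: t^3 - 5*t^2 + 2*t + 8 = (t + 1)*(t^2 - 6*t + 8) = (t - 4)*(t + 1)*(t - 2)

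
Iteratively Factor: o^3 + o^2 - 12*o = (o)*(o^2 + o - 12) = o*(o + 4)*(o - 3)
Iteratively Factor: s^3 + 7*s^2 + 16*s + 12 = (s + 2)*(s^2 + 5*s + 6) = (s + 2)*(s + 3)*(s + 2)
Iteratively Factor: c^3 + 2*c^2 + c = (c + 1)*(c^2 + c) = (c + 1)^2*(c)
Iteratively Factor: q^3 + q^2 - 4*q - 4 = (q - 2)*(q^2 + 3*q + 2) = (q - 2)*(q + 2)*(q + 1)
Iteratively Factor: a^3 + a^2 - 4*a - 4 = (a + 2)*(a^2 - a - 2) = (a - 2)*(a + 2)*(a + 1)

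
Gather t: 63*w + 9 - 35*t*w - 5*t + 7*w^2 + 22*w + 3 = t*(-35*w - 5) + 7*w^2 + 85*w + 12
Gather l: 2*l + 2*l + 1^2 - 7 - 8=4*l - 14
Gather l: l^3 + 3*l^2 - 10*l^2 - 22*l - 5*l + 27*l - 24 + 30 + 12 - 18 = l^3 - 7*l^2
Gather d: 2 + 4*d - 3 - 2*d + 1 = 2*d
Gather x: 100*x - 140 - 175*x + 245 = 105 - 75*x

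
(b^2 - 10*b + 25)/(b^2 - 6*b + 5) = (b - 5)/(b - 1)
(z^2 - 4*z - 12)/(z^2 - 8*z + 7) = (z^2 - 4*z - 12)/(z^2 - 8*z + 7)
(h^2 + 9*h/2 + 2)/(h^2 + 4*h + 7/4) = 2*(h + 4)/(2*h + 7)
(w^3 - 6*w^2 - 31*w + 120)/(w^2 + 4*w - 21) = (w^2 - 3*w - 40)/(w + 7)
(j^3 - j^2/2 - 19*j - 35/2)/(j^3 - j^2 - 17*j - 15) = (j + 7/2)/(j + 3)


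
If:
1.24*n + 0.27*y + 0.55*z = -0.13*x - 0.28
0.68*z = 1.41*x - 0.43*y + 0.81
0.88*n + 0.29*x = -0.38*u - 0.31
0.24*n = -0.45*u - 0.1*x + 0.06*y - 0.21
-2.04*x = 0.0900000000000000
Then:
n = -0.47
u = 0.30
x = -0.04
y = 3.83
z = -1.32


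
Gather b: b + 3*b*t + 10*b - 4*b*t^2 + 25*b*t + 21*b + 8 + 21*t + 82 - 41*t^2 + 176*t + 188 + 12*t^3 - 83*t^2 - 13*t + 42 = b*(-4*t^2 + 28*t + 32) + 12*t^3 - 124*t^2 + 184*t + 320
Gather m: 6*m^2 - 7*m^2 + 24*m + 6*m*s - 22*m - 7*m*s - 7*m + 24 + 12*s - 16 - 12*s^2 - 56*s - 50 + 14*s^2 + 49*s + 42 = -m^2 + m*(-s - 5) + 2*s^2 + 5*s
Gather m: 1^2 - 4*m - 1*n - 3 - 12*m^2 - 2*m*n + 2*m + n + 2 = -12*m^2 + m*(-2*n - 2)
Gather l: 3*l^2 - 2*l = 3*l^2 - 2*l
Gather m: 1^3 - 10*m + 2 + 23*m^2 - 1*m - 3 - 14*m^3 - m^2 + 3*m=-14*m^3 + 22*m^2 - 8*m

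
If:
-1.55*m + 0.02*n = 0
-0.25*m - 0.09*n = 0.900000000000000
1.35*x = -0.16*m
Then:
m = -0.12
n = -9.65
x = 0.01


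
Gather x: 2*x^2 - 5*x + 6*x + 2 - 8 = 2*x^2 + x - 6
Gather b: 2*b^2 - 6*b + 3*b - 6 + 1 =2*b^2 - 3*b - 5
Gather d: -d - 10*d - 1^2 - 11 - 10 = -11*d - 22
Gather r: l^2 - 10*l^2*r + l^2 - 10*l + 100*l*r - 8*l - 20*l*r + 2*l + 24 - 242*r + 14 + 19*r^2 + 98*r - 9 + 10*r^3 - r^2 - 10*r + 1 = 2*l^2 - 16*l + 10*r^3 + 18*r^2 + r*(-10*l^2 + 80*l - 154) + 30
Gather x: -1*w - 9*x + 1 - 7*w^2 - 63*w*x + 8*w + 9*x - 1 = -7*w^2 - 63*w*x + 7*w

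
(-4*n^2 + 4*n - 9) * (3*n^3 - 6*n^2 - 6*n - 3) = -12*n^5 + 36*n^4 - 27*n^3 + 42*n^2 + 42*n + 27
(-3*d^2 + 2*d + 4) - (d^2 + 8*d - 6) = -4*d^2 - 6*d + 10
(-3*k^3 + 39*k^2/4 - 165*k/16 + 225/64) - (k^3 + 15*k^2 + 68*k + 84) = -4*k^3 - 21*k^2/4 - 1253*k/16 - 5151/64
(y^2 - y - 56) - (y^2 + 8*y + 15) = -9*y - 71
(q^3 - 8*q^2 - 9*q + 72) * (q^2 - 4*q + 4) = q^5 - 12*q^4 + 27*q^3 + 76*q^2 - 324*q + 288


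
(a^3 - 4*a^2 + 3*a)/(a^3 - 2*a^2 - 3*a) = (a - 1)/(a + 1)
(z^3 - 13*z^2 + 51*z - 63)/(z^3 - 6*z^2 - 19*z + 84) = (z - 3)/(z + 4)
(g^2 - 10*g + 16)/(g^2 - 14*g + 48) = (g - 2)/(g - 6)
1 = 1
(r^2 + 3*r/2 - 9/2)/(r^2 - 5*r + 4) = (2*r^2 + 3*r - 9)/(2*(r^2 - 5*r + 4))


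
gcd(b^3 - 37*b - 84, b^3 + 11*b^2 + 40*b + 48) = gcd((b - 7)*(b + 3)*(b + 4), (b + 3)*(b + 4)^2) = b^2 + 7*b + 12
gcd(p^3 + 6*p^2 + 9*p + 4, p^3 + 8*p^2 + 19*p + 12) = p^2 + 5*p + 4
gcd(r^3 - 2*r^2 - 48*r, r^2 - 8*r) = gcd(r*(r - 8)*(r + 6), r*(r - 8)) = r^2 - 8*r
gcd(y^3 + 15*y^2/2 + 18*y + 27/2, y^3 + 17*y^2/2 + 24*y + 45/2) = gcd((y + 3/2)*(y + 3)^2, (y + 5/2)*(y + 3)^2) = y^2 + 6*y + 9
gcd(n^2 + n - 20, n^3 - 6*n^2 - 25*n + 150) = n + 5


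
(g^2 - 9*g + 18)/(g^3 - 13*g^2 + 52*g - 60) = (g - 3)/(g^2 - 7*g + 10)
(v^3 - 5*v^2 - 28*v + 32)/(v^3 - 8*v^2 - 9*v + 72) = (v^2 + 3*v - 4)/(v^2 - 9)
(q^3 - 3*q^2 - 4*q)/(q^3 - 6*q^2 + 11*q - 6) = q*(q^2 - 3*q - 4)/(q^3 - 6*q^2 + 11*q - 6)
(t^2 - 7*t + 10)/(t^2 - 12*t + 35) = (t - 2)/(t - 7)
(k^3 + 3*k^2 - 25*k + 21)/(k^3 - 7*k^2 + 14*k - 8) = (k^2 + 4*k - 21)/(k^2 - 6*k + 8)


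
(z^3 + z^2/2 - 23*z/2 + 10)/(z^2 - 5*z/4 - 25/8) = 4*(z^2 + 3*z - 4)/(4*z + 5)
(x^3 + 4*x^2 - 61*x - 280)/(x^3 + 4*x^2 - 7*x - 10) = (x^2 - x - 56)/(x^2 - x - 2)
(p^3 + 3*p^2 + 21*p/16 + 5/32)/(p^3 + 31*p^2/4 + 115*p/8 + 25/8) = (p + 1/4)/(p + 5)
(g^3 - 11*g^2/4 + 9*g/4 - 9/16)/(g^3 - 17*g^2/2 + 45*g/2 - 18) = (8*g^2 - 10*g + 3)/(8*(g^2 - 7*g + 12))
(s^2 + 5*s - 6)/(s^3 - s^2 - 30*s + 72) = (s - 1)/(s^2 - 7*s + 12)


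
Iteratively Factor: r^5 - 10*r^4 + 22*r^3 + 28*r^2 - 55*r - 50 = (r - 5)*(r^4 - 5*r^3 - 3*r^2 + 13*r + 10) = (r - 5)*(r - 2)*(r^3 - 3*r^2 - 9*r - 5) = (r - 5)^2*(r - 2)*(r^2 + 2*r + 1) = (r - 5)^2*(r - 2)*(r + 1)*(r + 1)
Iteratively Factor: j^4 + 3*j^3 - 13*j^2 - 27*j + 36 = (j + 4)*(j^3 - j^2 - 9*j + 9) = (j - 1)*(j + 4)*(j^2 - 9) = (j - 3)*(j - 1)*(j + 4)*(j + 3)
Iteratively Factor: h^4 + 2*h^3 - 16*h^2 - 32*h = (h)*(h^3 + 2*h^2 - 16*h - 32) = h*(h + 2)*(h^2 - 16) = h*(h + 2)*(h + 4)*(h - 4)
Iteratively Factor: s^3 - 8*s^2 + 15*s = (s - 5)*(s^2 - 3*s) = (s - 5)*(s - 3)*(s)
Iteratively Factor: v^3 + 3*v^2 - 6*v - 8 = (v + 4)*(v^2 - v - 2) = (v - 2)*(v + 4)*(v + 1)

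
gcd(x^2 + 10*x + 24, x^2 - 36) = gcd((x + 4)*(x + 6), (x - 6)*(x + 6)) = x + 6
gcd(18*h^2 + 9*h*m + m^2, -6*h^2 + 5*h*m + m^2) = 6*h + m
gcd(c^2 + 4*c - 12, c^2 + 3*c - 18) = c + 6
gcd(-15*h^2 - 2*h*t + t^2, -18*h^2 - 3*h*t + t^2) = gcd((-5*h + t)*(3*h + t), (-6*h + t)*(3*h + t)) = 3*h + t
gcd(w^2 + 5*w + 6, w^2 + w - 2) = w + 2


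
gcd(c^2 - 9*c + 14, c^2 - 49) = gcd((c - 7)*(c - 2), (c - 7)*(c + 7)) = c - 7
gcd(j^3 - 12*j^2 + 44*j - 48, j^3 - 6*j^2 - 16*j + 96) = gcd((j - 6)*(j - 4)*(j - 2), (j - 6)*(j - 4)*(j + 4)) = j^2 - 10*j + 24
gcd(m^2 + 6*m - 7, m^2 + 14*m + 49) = m + 7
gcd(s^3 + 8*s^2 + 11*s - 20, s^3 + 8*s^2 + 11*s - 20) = s^3 + 8*s^2 + 11*s - 20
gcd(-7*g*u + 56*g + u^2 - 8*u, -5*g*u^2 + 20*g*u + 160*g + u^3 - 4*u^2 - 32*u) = u - 8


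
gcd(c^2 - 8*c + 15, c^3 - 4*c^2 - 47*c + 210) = c - 5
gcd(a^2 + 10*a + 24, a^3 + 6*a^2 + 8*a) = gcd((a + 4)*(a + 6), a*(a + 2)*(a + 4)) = a + 4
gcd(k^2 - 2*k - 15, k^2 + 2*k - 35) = k - 5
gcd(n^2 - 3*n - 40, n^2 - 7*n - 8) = n - 8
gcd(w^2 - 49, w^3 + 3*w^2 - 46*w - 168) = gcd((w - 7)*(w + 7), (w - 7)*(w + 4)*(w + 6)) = w - 7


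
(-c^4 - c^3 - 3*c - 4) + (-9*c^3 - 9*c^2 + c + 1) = -c^4 - 10*c^3 - 9*c^2 - 2*c - 3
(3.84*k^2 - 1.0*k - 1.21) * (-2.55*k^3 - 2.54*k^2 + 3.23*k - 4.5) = -9.792*k^5 - 7.2036*k^4 + 18.0287*k^3 - 17.4366*k^2 + 0.5917*k + 5.445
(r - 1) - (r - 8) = 7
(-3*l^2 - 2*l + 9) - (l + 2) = -3*l^2 - 3*l + 7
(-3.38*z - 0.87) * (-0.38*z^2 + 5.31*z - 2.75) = 1.2844*z^3 - 17.6172*z^2 + 4.6753*z + 2.3925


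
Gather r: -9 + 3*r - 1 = 3*r - 10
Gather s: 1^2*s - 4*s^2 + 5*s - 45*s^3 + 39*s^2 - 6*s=-45*s^3 + 35*s^2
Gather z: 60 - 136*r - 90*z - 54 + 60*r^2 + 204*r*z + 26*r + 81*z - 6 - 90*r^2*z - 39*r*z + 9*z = 60*r^2 - 110*r + z*(-90*r^2 + 165*r)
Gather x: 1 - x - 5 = -x - 4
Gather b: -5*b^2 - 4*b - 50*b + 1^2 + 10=-5*b^2 - 54*b + 11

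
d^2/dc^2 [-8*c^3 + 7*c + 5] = -48*c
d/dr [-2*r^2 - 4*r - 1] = -4*r - 4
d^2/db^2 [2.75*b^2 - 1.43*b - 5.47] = 5.50000000000000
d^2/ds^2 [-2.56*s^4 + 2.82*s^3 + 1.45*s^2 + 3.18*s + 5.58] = -30.72*s^2 + 16.92*s + 2.9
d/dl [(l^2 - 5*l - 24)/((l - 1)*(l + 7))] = (11*l^2 + 34*l + 179)/(l^4 + 12*l^3 + 22*l^2 - 84*l + 49)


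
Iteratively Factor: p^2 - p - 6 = (p - 3)*(p + 2)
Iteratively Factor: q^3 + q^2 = (q)*(q^2 + q) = q^2*(q + 1)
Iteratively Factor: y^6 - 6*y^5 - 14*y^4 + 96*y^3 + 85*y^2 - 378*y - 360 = (y + 2)*(y^5 - 8*y^4 + 2*y^3 + 92*y^2 - 99*y - 180) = (y - 4)*(y + 2)*(y^4 - 4*y^3 - 14*y^2 + 36*y + 45) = (y - 4)*(y - 3)*(y + 2)*(y^3 - y^2 - 17*y - 15) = (y - 4)*(y - 3)*(y + 1)*(y + 2)*(y^2 - 2*y - 15) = (y - 5)*(y - 4)*(y - 3)*(y + 1)*(y + 2)*(y + 3)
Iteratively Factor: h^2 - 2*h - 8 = (h + 2)*(h - 4)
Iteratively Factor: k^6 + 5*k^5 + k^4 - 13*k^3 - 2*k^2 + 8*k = (k - 1)*(k^5 + 6*k^4 + 7*k^3 - 6*k^2 - 8*k) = (k - 1)*(k + 2)*(k^4 + 4*k^3 - k^2 - 4*k) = (k - 1)*(k + 2)*(k + 4)*(k^3 - k) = k*(k - 1)*(k + 2)*(k + 4)*(k^2 - 1) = k*(k - 1)*(k + 1)*(k + 2)*(k + 4)*(k - 1)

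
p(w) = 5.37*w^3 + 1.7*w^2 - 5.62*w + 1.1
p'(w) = 16.11*w^2 + 3.4*w - 5.62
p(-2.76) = -83.34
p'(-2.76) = 107.72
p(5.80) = 1073.44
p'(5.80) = 556.04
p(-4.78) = -519.68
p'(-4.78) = 346.22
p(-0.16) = 2.02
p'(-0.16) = -5.75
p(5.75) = 1045.88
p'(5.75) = 546.57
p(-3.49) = -186.85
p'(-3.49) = 178.74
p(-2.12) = -30.51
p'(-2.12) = 59.58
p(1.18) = 5.66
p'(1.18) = 20.82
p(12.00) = 9457.82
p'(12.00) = 2355.02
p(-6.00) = -1063.90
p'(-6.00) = 553.94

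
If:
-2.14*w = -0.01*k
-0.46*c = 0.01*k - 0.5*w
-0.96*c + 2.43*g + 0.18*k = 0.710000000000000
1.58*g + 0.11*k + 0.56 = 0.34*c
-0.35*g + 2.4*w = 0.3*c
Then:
No Solution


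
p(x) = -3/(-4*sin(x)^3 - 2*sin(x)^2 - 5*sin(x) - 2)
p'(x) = -3*(12*sin(x)^2*cos(x) + 4*sin(x)*cos(x) + 5*cos(x))/(-4*sin(x)^3 - 2*sin(x)^2 - 5*sin(x) - 2)^2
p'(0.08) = -2.77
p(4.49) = -0.64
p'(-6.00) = -1.53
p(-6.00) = 0.82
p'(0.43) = -1.07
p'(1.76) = 0.07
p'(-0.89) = -2.64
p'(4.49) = 0.38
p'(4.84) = -0.20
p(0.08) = 1.24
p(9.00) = 0.64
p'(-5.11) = -0.17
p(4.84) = -0.61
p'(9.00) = 1.08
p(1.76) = 0.24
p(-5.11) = 0.26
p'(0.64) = -0.65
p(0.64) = 0.46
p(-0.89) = -1.17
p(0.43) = 0.64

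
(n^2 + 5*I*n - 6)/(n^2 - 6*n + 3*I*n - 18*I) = (n + 2*I)/(n - 6)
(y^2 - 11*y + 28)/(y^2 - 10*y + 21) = (y - 4)/(y - 3)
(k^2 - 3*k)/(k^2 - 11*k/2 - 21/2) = 2*k*(3 - k)/(-2*k^2 + 11*k + 21)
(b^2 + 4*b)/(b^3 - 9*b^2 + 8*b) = (b + 4)/(b^2 - 9*b + 8)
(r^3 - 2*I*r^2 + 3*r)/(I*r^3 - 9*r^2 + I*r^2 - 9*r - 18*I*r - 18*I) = r*(-I*r^2 - 2*r - 3*I)/(r^3 + r^2*(1 + 9*I) + 9*r*(-2 + I) - 18)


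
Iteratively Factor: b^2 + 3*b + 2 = (b + 2)*(b + 1)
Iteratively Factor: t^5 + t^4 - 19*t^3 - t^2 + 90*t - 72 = (t - 3)*(t^4 + 4*t^3 - 7*t^2 - 22*t + 24) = (t - 3)*(t + 4)*(t^3 - 7*t + 6) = (t - 3)*(t - 2)*(t + 4)*(t^2 + 2*t - 3) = (t - 3)*(t - 2)*(t + 3)*(t + 4)*(t - 1)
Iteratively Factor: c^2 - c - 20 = (c - 5)*(c + 4)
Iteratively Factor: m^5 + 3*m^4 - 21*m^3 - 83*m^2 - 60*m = (m + 4)*(m^4 - m^3 - 17*m^2 - 15*m) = (m - 5)*(m + 4)*(m^3 + 4*m^2 + 3*m) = (m - 5)*(m + 1)*(m + 4)*(m^2 + 3*m) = m*(m - 5)*(m + 1)*(m + 4)*(m + 3)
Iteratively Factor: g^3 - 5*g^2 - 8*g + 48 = (g - 4)*(g^2 - g - 12) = (g - 4)^2*(g + 3)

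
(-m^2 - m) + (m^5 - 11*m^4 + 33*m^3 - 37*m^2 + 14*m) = m^5 - 11*m^4 + 33*m^3 - 38*m^2 + 13*m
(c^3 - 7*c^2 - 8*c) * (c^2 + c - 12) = c^5 - 6*c^4 - 27*c^3 + 76*c^2 + 96*c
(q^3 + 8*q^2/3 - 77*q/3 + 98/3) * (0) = 0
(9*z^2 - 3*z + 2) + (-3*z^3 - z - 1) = -3*z^3 + 9*z^2 - 4*z + 1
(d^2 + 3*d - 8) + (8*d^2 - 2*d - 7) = 9*d^2 + d - 15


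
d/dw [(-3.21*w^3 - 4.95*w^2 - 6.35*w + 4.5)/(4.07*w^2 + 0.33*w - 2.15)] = (-13.0647*w^4 - 2.1186*w^3 + 44.9155*w^2 - 15.345*w + 12.1675)/(16.5649*w^4 + 2.6862*w^3 - 17.3921*w^2 - 1.419*w + 4.6225)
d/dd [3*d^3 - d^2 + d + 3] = 9*d^2 - 2*d + 1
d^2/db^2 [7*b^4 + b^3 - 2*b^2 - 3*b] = 84*b^2 + 6*b - 4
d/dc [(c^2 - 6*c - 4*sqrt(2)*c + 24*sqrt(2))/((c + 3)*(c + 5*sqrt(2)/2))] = (18*c^2 + 13*sqrt(2)*c^2 - 66*sqrt(2)*c - 360 - 234*sqrt(2))/(2*c^4 + 12*c^3 + 10*sqrt(2)*c^3 + 43*c^2 + 60*sqrt(2)*c^2 + 90*sqrt(2)*c + 150*c + 225)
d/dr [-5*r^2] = -10*r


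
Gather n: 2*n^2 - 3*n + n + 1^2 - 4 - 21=2*n^2 - 2*n - 24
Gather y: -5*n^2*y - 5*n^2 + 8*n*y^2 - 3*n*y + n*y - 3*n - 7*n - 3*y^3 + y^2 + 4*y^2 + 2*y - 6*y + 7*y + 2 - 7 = -5*n^2 - 10*n - 3*y^3 + y^2*(8*n + 5) + y*(-5*n^2 - 2*n + 3) - 5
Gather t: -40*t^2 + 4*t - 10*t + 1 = -40*t^2 - 6*t + 1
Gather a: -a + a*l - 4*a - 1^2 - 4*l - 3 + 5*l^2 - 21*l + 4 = a*(l - 5) + 5*l^2 - 25*l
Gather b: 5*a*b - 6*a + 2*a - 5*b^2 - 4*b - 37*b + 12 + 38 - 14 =-4*a - 5*b^2 + b*(5*a - 41) + 36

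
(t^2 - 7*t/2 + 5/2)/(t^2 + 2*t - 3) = (t - 5/2)/(t + 3)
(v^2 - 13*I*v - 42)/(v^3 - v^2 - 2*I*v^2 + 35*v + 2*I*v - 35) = (v - 6*I)/(v^2 + v*(-1 + 5*I) - 5*I)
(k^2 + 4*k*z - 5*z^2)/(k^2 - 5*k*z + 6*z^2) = (k^2 + 4*k*z - 5*z^2)/(k^2 - 5*k*z + 6*z^2)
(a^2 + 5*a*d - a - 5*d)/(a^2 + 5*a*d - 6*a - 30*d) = (a - 1)/(a - 6)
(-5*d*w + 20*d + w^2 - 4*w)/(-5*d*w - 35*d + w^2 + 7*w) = (w - 4)/(w + 7)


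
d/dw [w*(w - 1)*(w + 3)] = 3*w^2 + 4*w - 3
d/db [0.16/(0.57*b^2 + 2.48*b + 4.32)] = (-0.1824*b - 0.3968)/(0.57*b^2 + 2.48*b + 4.32)^2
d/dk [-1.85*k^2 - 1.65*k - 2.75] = -3.7*k - 1.65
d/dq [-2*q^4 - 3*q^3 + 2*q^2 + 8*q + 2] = -8*q^3 - 9*q^2 + 4*q + 8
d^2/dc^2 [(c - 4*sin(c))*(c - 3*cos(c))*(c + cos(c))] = 4*c^2*sin(c) + 2*c^2*cos(c) + 8*c*sin(c) - 16*c*sin(2*c) - 16*c*cos(c) + 6*c*cos(2*c) + 6*c - 11*sin(c) + 6*sin(2*c) - 27*sin(3*c) - 4*cos(c) + 16*cos(2*c)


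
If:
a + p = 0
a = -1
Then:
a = -1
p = 1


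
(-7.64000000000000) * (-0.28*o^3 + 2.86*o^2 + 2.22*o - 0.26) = 2.1392*o^3 - 21.8504*o^2 - 16.9608*o + 1.9864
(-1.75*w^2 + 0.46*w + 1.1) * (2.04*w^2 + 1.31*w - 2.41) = -3.57*w^4 - 1.3541*w^3 + 7.0641*w^2 + 0.3324*w - 2.651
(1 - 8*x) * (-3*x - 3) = 24*x^2 + 21*x - 3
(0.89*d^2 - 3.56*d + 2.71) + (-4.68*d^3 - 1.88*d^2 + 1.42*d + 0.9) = -4.68*d^3 - 0.99*d^2 - 2.14*d + 3.61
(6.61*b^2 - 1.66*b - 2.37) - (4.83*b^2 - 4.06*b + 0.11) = 1.78*b^2 + 2.4*b - 2.48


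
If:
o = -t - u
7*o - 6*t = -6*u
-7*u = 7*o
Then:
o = 0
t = 0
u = 0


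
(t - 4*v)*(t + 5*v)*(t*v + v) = t^3*v + t^2*v^2 + t^2*v - 20*t*v^3 + t*v^2 - 20*v^3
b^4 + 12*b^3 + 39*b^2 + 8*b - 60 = (b - 1)*(b + 2)*(b + 5)*(b + 6)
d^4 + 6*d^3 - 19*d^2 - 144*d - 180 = (d - 5)*(d + 2)*(d + 3)*(d + 6)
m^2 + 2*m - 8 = (m - 2)*(m + 4)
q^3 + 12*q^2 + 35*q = q*(q + 5)*(q + 7)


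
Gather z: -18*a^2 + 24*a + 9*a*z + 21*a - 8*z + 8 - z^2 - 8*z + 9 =-18*a^2 + 45*a - z^2 + z*(9*a - 16) + 17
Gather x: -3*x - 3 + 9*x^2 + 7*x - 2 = 9*x^2 + 4*x - 5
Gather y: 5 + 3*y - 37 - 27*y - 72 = -24*y - 104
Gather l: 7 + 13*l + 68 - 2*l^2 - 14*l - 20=-2*l^2 - l + 55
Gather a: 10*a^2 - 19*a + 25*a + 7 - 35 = 10*a^2 + 6*a - 28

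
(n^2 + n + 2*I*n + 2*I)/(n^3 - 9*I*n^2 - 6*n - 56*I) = (n + 1)/(n^2 - 11*I*n - 28)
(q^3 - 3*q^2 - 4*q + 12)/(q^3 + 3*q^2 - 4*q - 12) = (q - 3)/(q + 3)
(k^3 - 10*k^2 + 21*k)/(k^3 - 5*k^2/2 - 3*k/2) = 2*(k - 7)/(2*k + 1)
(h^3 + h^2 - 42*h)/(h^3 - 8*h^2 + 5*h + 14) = h*(h^2 + h - 42)/(h^3 - 8*h^2 + 5*h + 14)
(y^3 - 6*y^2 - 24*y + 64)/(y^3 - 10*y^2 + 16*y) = (y + 4)/y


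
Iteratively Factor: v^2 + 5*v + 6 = (v + 3)*(v + 2)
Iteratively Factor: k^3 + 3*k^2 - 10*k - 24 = (k + 2)*(k^2 + k - 12) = (k + 2)*(k + 4)*(k - 3)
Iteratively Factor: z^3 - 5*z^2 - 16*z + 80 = (z + 4)*(z^2 - 9*z + 20) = (z - 4)*(z + 4)*(z - 5)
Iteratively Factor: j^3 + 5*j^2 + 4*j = (j)*(j^2 + 5*j + 4) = j*(j + 4)*(j + 1)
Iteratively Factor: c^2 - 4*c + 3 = (c - 3)*(c - 1)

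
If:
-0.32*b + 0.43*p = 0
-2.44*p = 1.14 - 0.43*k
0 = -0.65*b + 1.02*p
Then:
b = 0.00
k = 2.65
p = 0.00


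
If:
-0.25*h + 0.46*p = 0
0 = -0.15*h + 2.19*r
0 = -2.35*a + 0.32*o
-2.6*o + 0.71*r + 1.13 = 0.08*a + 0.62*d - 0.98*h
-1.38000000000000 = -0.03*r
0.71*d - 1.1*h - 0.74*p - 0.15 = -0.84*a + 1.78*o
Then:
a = -6.34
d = 1311.99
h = 671.60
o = -46.53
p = 365.00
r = 46.00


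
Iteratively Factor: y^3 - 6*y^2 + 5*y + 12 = (y - 3)*(y^2 - 3*y - 4) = (y - 4)*(y - 3)*(y + 1)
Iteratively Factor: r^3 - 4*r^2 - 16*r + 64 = (r + 4)*(r^2 - 8*r + 16) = (r - 4)*(r + 4)*(r - 4)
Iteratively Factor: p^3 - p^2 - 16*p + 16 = (p + 4)*(p^2 - 5*p + 4) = (p - 4)*(p + 4)*(p - 1)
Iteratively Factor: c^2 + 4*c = (c)*(c + 4)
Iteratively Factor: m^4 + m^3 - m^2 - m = (m + 1)*(m^3 - m) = (m + 1)^2*(m^2 - m) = m*(m + 1)^2*(m - 1)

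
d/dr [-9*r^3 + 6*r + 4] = 6 - 27*r^2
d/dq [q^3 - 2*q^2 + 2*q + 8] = 3*q^2 - 4*q + 2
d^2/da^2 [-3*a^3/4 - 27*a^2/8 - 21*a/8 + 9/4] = -9*a/2 - 27/4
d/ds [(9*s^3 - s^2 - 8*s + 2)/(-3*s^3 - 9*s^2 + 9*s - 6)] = (-28*s^4 + 38*s^3 - 75*s^2 + 16*s + 10)/(3*(s^6 + 6*s^5 + 3*s^4 - 14*s^3 + 21*s^2 - 12*s + 4))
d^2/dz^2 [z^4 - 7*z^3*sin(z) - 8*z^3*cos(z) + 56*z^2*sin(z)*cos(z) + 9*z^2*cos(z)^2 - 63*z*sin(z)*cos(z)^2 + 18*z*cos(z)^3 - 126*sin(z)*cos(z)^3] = 7*z^3*sin(z) + 8*z^3*cos(z) + 48*z^2*sin(z) - 112*z^2*sin(2*z) - 42*z^2*cos(z) - 18*z^2*cos(2*z) + 12*z^2 - 105*z*sin(z)/4 - 36*z*sin(2*z) + 567*z*sin(3*z)/4 - 123*z*cos(z)/2 + 224*z*cos(2*z) - 81*z*cos(3*z)/2 - 27*sin(z) + 182*sin(2*z) - 27*sin(3*z) + 252*sin(4*z) - 63*cos(z)/2 + 9*cos(2*z) - 189*cos(3*z)/2 + 9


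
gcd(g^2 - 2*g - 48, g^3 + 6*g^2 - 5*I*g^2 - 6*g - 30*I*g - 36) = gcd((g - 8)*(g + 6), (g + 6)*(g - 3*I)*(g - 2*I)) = g + 6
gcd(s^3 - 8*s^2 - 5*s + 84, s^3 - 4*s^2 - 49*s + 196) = s^2 - 11*s + 28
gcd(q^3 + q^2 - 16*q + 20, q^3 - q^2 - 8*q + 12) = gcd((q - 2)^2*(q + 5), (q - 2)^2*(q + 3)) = q^2 - 4*q + 4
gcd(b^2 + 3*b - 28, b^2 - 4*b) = b - 4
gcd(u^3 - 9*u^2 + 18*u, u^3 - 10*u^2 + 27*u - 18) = u^2 - 9*u + 18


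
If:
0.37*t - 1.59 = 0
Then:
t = 4.30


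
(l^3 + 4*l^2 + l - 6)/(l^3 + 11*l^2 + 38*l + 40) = (l^2 + 2*l - 3)/(l^2 + 9*l + 20)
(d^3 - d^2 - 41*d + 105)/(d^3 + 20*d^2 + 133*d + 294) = (d^2 - 8*d + 15)/(d^2 + 13*d + 42)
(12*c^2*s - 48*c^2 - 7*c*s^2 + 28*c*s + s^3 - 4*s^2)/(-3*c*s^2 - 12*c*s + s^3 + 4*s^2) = (-4*c*s + 16*c + s^2 - 4*s)/(s*(s + 4))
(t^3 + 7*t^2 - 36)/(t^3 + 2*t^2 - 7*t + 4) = (t^3 + 7*t^2 - 36)/(t^3 + 2*t^2 - 7*t + 4)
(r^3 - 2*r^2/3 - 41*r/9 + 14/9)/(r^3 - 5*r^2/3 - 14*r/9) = (3*r^2 + 5*r - 2)/(r*(3*r + 2))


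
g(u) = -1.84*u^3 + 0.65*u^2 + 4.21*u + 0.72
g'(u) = -5.52*u^2 + 1.3*u + 4.21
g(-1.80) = 5.98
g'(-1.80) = -16.01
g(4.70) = -156.17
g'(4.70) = -111.62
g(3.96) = -86.68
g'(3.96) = -77.20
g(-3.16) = 51.97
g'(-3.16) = -55.02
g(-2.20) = 14.20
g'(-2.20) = -25.37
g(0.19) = 1.53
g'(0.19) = 4.26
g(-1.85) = 6.81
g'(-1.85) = -17.09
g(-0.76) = -1.30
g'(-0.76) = 0.03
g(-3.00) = 43.62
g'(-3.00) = -49.37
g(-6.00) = 396.30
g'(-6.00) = -202.31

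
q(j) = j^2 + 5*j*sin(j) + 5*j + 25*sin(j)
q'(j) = 5*j*cos(j) + 2*j + 5*sin(j) + 25*cos(j) + 5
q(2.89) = 32.62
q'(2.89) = -26.18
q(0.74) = 23.60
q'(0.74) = 31.05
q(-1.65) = -22.22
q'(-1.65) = -4.61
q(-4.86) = 0.01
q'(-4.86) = 0.33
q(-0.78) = -18.13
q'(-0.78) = 14.92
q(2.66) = 38.12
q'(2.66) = -21.31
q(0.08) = 2.44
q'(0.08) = 30.88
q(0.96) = 30.13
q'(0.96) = 28.11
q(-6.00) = 4.60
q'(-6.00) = -10.40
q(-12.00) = 65.22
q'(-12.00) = -45.85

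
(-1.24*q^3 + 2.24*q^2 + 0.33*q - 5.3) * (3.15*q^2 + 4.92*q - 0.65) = -3.906*q^5 + 0.9552*q^4 + 12.8663*q^3 - 16.5274*q^2 - 26.2905*q + 3.445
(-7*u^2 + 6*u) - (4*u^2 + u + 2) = -11*u^2 + 5*u - 2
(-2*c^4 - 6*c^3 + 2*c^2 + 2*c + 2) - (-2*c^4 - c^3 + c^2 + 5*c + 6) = -5*c^3 + c^2 - 3*c - 4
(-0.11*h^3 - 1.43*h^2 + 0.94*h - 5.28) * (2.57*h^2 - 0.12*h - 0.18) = -0.2827*h^5 - 3.6619*h^4 + 2.6072*h^3 - 13.425*h^2 + 0.4644*h + 0.9504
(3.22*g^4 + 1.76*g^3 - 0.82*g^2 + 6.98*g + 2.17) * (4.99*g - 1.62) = 16.0678*g^5 + 3.566*g^4 - 6.943*g^3 + 36.1586*g^2 - 0.4793*g - 3.5154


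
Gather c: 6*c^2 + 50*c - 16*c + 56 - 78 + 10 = 6*c^2 + 34*c - 12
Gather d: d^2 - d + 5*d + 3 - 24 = d^2 + 4*d - 21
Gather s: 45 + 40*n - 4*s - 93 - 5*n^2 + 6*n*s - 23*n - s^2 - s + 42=-5*n^2 + 17*n - s^2 + s*(6*n - 5) - 6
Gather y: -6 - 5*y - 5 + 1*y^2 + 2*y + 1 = y^2 - 3*y - 10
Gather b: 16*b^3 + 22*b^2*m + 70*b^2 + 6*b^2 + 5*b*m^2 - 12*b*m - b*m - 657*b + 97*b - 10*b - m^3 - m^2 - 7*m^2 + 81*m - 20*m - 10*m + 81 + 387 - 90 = 16*b^3 + b^2*(22*m + 76) + b*(5*m^2 - 13*m - 570) - m^3 - 8*m^2 + 51*m + 378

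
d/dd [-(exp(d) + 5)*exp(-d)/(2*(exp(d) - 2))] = (exp(2*d) + 10*exp(d) - 10)*exp(-d)/(2*(exp(2*d) - 4*exp(d) + 4))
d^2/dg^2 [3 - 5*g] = 0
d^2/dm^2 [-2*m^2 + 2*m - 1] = -4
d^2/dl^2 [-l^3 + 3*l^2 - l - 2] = 6 - 6*l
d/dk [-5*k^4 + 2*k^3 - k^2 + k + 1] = -20*k^3 + 6*k^2 - 2*k + 1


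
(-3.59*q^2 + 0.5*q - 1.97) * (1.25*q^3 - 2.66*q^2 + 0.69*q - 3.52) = -4.4875*q^5 + 10.1744*q^4 - 6.2696*q^3 + 18.222*q^2 - 3.1193*q + 6.9344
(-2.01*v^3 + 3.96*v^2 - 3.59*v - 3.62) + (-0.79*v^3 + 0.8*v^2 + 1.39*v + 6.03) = -2.8*v^3 + 4.76*v^2 - 2.2*v + 2.41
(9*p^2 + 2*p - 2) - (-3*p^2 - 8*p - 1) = 12*p^2 + 10*p - 1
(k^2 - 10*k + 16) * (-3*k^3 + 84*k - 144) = -3*k^5 + 30*k^4 + 36*k^3 - 984*k^2 + 2784*k - 2304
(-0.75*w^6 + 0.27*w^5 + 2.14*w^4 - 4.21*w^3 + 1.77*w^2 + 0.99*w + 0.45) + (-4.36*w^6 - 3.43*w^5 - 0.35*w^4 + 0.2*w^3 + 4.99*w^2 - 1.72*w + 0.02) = -5.11*w^6 - 3.16*w^5 + 1.79*w^4 - 4.01*w^3 + 6.76*w^2 - 0.73*w + 0.47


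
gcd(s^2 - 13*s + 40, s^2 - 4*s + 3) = 1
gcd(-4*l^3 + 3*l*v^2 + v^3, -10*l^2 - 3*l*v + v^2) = 2*l + v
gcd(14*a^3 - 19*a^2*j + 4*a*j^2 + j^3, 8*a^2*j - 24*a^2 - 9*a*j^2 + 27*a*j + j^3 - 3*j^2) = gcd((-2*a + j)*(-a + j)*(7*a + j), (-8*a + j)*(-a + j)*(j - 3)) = a - j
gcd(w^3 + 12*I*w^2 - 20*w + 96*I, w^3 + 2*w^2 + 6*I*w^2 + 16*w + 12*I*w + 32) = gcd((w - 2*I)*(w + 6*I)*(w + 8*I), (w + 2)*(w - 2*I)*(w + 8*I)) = w^2 + 6*I*w + 16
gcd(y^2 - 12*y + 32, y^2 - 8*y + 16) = y - 4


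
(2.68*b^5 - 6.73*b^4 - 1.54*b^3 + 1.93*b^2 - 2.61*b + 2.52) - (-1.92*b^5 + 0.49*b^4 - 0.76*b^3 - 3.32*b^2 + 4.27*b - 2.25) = 4.6*b^5 - 7.22*b^4 - 0.78*b^3 + 5.25*b^2 - 6.88*b + 4.77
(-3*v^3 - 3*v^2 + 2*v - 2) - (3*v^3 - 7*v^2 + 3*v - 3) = -6*v^3 + 4*v^2 - v + 1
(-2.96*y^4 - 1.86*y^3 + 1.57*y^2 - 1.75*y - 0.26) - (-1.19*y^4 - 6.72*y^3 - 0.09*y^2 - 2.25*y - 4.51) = -1.77*y^4 + 4.86*y^3 + 1.66*y^2 + 0.5*y + 4.25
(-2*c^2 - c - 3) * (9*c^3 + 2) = -18*c^5 - 9*c^4 - 27*c^3 - 4*c^2 - 2*c - 6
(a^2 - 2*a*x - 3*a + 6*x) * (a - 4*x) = a^3 - 6*a^2*x - 3*a^2 + 8*a*x^2 + 18*a*x - 24*x^2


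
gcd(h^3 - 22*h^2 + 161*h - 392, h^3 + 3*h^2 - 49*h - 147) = h - 7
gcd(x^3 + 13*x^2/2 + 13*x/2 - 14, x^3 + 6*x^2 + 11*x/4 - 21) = x^2 + 15*x/2 + 14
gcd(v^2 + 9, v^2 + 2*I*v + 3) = v + 3*I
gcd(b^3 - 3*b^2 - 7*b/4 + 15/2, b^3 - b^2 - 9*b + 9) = 1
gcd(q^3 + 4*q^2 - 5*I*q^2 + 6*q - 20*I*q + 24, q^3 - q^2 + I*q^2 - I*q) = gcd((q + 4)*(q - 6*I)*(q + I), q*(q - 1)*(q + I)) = q + I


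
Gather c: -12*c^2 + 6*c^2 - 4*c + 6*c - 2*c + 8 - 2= 6 - 6*c^2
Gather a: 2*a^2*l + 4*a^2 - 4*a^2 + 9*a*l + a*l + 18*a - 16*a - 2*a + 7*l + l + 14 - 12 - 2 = 2*a^2*l + 10*a*l + 8*l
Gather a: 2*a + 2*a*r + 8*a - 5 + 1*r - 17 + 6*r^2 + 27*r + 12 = a*(2*r + 10) + 6*r^2 + 28*r - 10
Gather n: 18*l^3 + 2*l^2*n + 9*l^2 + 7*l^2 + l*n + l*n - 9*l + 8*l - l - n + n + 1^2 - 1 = 18*l^3 + 16*l^2 - 2*l + n*(2*l^2 + 2*l)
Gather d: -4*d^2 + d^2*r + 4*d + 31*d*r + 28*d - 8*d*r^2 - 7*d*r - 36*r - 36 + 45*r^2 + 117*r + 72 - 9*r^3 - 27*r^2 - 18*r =d^2*(r - 4) + d*(-8*r^2 + 24*r + 32) - 9*r^3 + 18*r^2 + 63*r + 36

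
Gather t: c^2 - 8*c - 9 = c^2 - 8*c - 9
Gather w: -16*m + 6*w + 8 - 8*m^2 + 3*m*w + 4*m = -8*m^2 - 12*m + w*(3*m + 6) + 8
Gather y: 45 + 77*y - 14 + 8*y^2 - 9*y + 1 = 8*y^2 + 68*y + 32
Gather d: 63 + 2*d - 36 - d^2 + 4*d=-d^2 + 6*d + 27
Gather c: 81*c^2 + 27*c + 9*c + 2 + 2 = 81*c^2 + 36*c + 4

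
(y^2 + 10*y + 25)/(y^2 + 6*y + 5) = (y + 5)/(y + 1)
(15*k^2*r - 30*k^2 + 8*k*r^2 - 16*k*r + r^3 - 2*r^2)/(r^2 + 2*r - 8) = (15*k^2 + 8*k*r + r^2)/(r + 4)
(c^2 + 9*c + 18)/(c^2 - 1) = (c^2 + 9*c + 18)/(c^2 - 1)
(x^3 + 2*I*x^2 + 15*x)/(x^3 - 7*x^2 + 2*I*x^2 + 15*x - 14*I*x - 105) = x/(x - 7)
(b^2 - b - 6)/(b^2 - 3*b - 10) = (b - 3)/(b - 5)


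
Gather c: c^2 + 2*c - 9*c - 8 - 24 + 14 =c^2 - 7*c - 18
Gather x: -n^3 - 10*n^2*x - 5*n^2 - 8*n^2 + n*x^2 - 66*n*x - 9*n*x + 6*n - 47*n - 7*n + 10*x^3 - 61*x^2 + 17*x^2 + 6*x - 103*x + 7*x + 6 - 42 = -n^3 - 13*n^2 - 48*n + 10*x^3 + x^2*(n - 44) + x*(-10*n^2 - 75*n - 90) - 36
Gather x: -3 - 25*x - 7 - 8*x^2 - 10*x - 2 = -8*x^2 - 35*x - 12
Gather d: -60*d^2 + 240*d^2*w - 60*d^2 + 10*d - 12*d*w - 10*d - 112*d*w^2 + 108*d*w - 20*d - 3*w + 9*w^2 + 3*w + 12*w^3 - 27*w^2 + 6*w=d^2*(240*w - 120) + d*(-112*w^2 + 96*w - 20) + 12*w^3 - 18*w^2 + 6*w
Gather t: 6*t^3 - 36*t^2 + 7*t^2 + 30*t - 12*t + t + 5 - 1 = 6*t^3 - 29*t^2 + 19*t + 4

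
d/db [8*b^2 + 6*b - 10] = 16*b + 6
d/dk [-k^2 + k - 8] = 1 - 2*k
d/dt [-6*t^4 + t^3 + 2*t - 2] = -24*t^3 + 3*t^2 + 2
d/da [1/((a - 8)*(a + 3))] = (5 - 2*a)/(a^4 - 10*a^3 - 23*a^2 + 240*a + 576)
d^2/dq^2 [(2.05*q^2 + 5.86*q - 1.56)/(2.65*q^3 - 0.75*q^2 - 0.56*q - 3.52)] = (28.79225*q^6 + 246.9111*q^5 - 183.0885*q^4 + 339.58458*q^3 + 632.0982*q^2 - 184.06368*q + 34.956544)/(18.609625*q^9 - 15.800625*q^8 - 7.325925*q^7 - 67.901475*q^6 + 43.52412*q^5 + 24.69648*q^4 + 89.457664*q^3 - 31.190016*q^2 - 20.815872*q - 43.614208)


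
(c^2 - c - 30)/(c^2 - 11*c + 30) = (c + 5)/(c - 5)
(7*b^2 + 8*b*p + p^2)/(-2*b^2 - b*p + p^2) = (7*b + p)/(-2*b + p)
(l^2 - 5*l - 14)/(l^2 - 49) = (l + 2)/(l + 7)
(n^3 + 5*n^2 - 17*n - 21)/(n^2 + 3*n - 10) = (n^3 + 5*n^2 - 17*n - 21)/(n^2 + 3*n - 10)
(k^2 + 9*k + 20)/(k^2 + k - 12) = (k + 5)/(k - 3)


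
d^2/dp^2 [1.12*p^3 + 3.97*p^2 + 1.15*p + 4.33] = 6.72*p + 7.94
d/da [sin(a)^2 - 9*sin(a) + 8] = (2*sin(a) - 9)*cos(a)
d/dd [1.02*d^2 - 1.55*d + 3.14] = 2.04*d - 1.55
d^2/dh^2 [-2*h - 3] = 0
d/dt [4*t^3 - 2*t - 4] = 12*t^2 - 2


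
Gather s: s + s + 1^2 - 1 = 2*s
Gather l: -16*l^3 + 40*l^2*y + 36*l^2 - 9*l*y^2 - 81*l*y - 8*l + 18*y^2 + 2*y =-16*l^3 + l^2*(40*y + 36) + l*(-9*y^2 - 81*y - 8) + 18*y^2 + 2*y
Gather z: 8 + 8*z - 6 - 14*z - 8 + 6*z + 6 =0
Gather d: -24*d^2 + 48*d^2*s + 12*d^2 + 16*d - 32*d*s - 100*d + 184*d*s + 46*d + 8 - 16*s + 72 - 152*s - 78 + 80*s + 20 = d^2*(48*s - 12) + d*(152*s - 38) - 88*s + 22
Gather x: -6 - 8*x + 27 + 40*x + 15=32*x + 36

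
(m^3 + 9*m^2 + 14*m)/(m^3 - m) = (m^2 + 9*m + 14)/(m^2 - 1)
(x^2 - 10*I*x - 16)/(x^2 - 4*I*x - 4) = (x - 8*I)/(x - 2*I)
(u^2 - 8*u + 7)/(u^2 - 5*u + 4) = (u - 7)/(u - 4)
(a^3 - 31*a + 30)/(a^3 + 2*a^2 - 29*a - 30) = (a - 1)/(a + 1)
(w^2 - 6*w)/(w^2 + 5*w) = (w - 6)/(w + 5)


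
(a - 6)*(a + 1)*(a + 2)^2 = a^4 - a^3 - 22*a^2 - 44*a - 24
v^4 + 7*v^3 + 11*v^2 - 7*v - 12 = (v - 1)*(v + 1)*(v + 3)*(v + 4)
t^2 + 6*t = t*(t + 6)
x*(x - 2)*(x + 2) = x^3 - 4*x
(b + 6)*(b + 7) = b^2 + 13*b + 42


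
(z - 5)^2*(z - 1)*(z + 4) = z^4 - 7*z^3 - 9*z^2 + 115*z - 100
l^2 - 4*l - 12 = (l - 6)*(l + 2)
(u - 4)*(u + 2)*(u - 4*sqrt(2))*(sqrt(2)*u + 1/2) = sqrt(2)*u^4 - 15*u^3/2 - 2*sqrt(2)*u^3 - 10*sqrt(2)*u^2 + 15*u^2 + 4*sqrt(2)*u + 60*u + 16*sqrt(2)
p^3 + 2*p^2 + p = p*(p + 1)^2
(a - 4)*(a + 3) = a^2 - a - 12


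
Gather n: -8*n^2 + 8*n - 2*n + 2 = -8*n^2 + 6*n + 2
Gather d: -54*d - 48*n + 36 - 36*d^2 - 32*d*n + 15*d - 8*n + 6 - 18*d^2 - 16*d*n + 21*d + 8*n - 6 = -54*d^2 + d*(-48*n - 18) - 48*n + 36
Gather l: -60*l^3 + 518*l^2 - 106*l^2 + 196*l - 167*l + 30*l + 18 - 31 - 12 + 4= -60*l^3 + 412*l^2 + 59*l - 21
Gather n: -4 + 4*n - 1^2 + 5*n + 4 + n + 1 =10*n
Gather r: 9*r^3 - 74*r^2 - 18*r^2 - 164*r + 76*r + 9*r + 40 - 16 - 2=9*r^3 - 92*r^2 - 79*r + 22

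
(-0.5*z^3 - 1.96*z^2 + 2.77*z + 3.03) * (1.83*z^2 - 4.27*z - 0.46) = -0.915*z^5 - 1.4518*z^4 + 13.6683*z^3 - 5.3814*z^2 - 14.2123*z - 1.3938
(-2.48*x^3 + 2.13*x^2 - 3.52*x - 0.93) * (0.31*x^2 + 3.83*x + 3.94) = -0.7688*x^5 - 8.8381*x^4 - 2.7045*x^3 - 5.3777*x^2 - 17.4307*x - 3.6642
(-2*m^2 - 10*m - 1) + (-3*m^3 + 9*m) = -3*m^3 - 2*m^2 - m - 1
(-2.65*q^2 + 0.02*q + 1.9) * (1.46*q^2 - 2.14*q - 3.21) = -3.869*q^4 + 5.7002*q^3 + 11.2377*q^2 - 4.1302*q - 6.099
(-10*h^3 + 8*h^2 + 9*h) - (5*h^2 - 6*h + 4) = -10*h^3 + 3*h^2 + 15*h - 4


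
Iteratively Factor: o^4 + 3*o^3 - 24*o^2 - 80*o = (o + 4)*(o^3 - o^2 - 20*o) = (o - 5)*(o + 4)*(o^2 + 4*o) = (o - 5)*(o + 4)^2*(o)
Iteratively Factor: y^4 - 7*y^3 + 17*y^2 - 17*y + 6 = (y - 1)*(y^3 - 6*y^2 + 11*y - 6) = (y - 2)*(y - 1)*(y^2 - 4*y + 3) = (y - 2)*(y - 1)^2*(y - 3)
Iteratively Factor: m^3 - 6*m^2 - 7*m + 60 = (m - 4)*(m^2 - 2*m - 15) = (m - 5)*(m - 4)*(m + 3)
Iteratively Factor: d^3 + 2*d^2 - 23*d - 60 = (d + 3)*(d^2 - d - 20) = (d + 3)*(d + 4)*(d - 5)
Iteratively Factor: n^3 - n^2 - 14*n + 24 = (n - 3)*(n^2 + 2*n - 8) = (n - 3)*(n + 4)*(n - 2)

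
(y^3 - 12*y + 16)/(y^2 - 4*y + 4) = y + 4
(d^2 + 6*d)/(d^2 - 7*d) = (d + 6)/(d - 7)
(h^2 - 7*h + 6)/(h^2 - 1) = (h - 6)/(h + 1)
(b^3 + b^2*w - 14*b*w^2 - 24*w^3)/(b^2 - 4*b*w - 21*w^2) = (-b^2 + 2*b*w + 8*w^2)/(-b + 7*w)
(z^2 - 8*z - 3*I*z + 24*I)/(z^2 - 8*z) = (z - 3*I)/z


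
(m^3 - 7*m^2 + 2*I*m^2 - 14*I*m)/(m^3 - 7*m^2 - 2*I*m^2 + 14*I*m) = (m + 2*I)/(m - 2*I)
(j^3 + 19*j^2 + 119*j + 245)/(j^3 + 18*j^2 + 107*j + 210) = (j + 7)/(j + 6)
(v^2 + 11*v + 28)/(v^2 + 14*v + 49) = (v + 4)/(v + 7)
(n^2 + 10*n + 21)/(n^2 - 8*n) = (n^2 + 10*n + 21)/(n*(n - 8))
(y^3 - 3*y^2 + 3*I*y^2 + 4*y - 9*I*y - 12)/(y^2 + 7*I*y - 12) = (y^2 - y*(3 + I) + 3*I)/(y + 3*I)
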